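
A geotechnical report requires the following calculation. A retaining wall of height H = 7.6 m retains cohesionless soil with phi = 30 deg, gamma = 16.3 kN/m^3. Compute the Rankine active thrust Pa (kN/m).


Compute active earth pressure coefficient:
Ka = tan^2(45 - phi/2) = tan^2(30.0) = 0.333333
Compute active force:
Pa = 0.5 * Ka * gamma * H^2
Pa = 0.5 * 0.333333 * 16.3 * 7.6^2
Pa = 156.91 kN/m


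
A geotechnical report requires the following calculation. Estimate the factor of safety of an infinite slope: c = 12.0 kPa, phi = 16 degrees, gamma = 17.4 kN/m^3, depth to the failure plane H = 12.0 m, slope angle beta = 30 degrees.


Using Fs = c / (gamma*H*sin(beta)*cos(beta)) + tan(phi)/tan(beta)
Cohesion contribution = 12.0 / (17.4*12.0*sin(30)*cos(30))
Cohesion contribution = 0.132724
Friction contribution = tan(16)/tan(30) = 0.496658
Fs = 0.132724 + 0.496658
Fs = 0.629


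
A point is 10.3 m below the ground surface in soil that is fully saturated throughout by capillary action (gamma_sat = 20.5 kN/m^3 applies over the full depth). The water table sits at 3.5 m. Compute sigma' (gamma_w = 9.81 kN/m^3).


Total stress = gamma_sat * depth
sigma = 20.5 * 10.3 = 211.15 kPa
Pore water pressure u = gamma_w * (depth - d_wt)
u = 9.81 * (10.3 - 3.5) = 66.708 kPa
Effective stress = sigma - u
sigma' = 211.15 - 66.708 = 144.44 kPa


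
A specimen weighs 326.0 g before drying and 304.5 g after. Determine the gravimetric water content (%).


Using w = (m_wet - m_dry) / m_dry * 100
m_wet - m_dry = 326.0 - 304.5 = 21.5 g
w = 21.5 / 304.5 * 100
w = 7.06 %


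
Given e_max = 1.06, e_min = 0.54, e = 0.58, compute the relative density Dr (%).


Using Dr = (e_max - e) / (e_max - e_min) * 100
e_max - e = 1.06 - 0.58 = 0.48
e_max - e_min = 1.06 - 0.54 = 0.52
Dr = 0.48 / 0.52 * 100
Dr = 92.31 %


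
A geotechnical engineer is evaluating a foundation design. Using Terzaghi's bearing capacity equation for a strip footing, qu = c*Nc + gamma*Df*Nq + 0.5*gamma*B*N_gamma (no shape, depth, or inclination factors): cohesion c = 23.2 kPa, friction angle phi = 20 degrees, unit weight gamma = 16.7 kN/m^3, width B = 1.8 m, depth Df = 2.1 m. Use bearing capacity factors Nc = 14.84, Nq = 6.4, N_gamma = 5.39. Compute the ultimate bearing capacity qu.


Compute qu = c*Nc + gamma*Df*Nq + 0.5*gamma*B*N_gamma
Term 1: 23.2 * 14.84 = 344.288
Term 2: 16.7 * 2.1 * 6.4 = 224.448
Term 3: 0.5 * 16.7 * 1.8 * 5.39 = 81.0117
qu = 344.288 + 224.448 + 81.0117
qu = 649.75 kPa


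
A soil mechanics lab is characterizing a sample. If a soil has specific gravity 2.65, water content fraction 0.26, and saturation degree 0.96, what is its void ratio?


Using the relation e = Gs * w / S
e = 2.65 * 0.26 / 0.96
e = 0.7177


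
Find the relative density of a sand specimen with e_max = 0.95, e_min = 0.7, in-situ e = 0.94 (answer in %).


Using Dr = (e_max - e) / (e_max - e_min) * 100
e_max - e = 0.95 - 0.94 = 0.01
e_max - e_min = 0.95 - 0.7 = 0.25
Dr = 0.01 / 0.25 * 100
Dr = 4.0 %


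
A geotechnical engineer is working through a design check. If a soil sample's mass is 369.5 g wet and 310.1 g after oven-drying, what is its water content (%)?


Using w = (m_wet - m_dry) / m_dry * 100
m_wet - m_dry = 369.5 - 310.1 = 59.4 g
w = 59.4 / 310.1 * 100
w = 19.16 %


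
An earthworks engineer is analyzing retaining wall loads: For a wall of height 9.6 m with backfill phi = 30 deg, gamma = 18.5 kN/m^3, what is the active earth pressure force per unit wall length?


Compute active earth pressure coefficient:
Ka = tan^2(45 - phi/2) = tan^2(30.0) = 0.333333
Compute active force:
Pa = 0.5 * Ka * gamma * H^2
Pa = 0.5 * 0.333333 * 18.5 * 9.6^2
Pa = 284.16 kN/m


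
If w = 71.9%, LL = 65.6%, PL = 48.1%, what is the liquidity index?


First compute the plasticity index:
PI = LL - PL = 65.6 - 48.1 = 17.5
Then compute the liquidity index:
LI = (w - PL) / PI
LI = (71.9 - 48.1) / 17.5
LI = 1.36


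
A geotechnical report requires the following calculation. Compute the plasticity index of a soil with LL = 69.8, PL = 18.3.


Result: 51.5

Derivation:
Using PI = LL - PL
PI = 69.8 - 18.3
PI = 51.5


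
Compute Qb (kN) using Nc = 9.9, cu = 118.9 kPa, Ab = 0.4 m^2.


Result: 470.84 kN

Derivation:
Using Qb = Nc * cu * Ab
Qb = 9.9 * 118.9 * 0.4
Qb = 470.84 kN


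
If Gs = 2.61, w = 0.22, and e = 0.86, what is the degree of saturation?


Using S = Gs * w / e
S = 2.61 * 0.22 / 0.86
S = 0.6677


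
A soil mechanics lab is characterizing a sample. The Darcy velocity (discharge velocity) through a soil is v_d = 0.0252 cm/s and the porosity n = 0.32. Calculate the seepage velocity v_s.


Using v_s = v_d / n
v_s = 0.0252 / 0.32
v_s = 0.07875 cm/s


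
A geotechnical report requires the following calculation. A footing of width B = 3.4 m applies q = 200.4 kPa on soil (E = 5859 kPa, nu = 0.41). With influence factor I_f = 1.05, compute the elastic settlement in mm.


Result: 101.581 mm

Derivation:
Using Se = q * B * (1 - nu^2) * I_f / E
1 - nu^2 = 1 - 0.41^2 = 0.8319
Se = 200.4 * 3.4 * 0.8319 * 1.05 / 5859
Se = 0.101581 m
Convert to mm: Se = 0.101581 * 1000 = 101.581 mm


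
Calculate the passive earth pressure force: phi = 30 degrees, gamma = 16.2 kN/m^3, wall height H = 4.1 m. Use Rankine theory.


Compute passive earth pressure coefficient:
Kp = tan^2(45 + phi/2) = tan^2(60.0) = 3
Compute passive force:
Pp = 0.5 * Kp * gamma * H^2
Pp = 0.5 * 3 * 16.2 * 4.1^2
Pp = 408.48 kN/m


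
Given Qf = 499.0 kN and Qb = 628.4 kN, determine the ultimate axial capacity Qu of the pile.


Using Qu = Qf + Qb
Qu = 499.0 + 628.4
Qu = 1127.4 kN


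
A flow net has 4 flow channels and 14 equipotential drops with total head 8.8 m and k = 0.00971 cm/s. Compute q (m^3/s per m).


Convert k to m/s for unit consistency with H:
k = 0.00971 cm/s = 0.00971 / 100 m/s = 9.71e-05 m/s
Using q = k * H * Nf / Nd
Nf / Nd = 4 / 14 = 0.2857
q = 9.71e-05 * 8.8 * 0.2857
q = 0.0002441 m^3/s per m


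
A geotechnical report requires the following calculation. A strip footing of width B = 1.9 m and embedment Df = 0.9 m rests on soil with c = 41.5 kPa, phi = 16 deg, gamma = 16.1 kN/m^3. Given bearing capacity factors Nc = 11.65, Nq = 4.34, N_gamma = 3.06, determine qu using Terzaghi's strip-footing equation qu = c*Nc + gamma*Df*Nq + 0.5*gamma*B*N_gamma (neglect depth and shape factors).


Result: 593.16 kPa

Derivation:
Compute qu = c*Nc + gamma*Df*Nq + 0.5*gamma*B*N_gamma
Term 1: 41.5 * 11.65 = 483.475
Term 2: 16.1 * 0.9 * 4.34 = 62.8866
Term 3: 0.5 * 16.1 * 1.9 * 3.06 = 46.8027
qu = 483.475 + 62.8866 + 46.8027
qu = 593.16 kPa


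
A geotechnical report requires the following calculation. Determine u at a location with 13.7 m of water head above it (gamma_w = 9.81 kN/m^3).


Result: 134.4 kPa

Derivation:
Using u = gamma_w * h_w
u = 9.81 * 13.7
u = 134.4 kPa


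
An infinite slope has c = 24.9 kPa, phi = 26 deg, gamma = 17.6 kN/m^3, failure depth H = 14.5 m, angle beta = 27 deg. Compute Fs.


Using Fs = c / (gamma*H*sin(beta)*cos(beta)) + tan(phi)/tan(beta)
Cohesion contribution = 24.9 / (17.6*14.5*sin(27)*cos(27))
Cohesion contribution = 0.241208
Friction contribution = tan(26)/tan(27) = 0.957229
Fs = 0.241208 + 0.957229
Fs = 1.198


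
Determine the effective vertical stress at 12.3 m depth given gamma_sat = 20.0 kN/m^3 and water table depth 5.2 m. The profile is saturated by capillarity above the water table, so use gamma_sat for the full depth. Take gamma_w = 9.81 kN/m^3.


Total stress = gamma_sat * depth
sigma = 20.0 * 12.3 = 246.0 kPa
Pore water pressure u = gamma_w * (depth - d_wt)
u = 9.81 * (12.3 - 5.2) = 69.651 kPa
Effective stress = sigma - u
sigma' = 246.0 - 69.651 = 176.35 kPa


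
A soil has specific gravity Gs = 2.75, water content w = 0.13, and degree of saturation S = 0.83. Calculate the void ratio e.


Using the relation e = Gs * w / S
e = 2.75 * 0.13 / 0.83
e = 0.4307


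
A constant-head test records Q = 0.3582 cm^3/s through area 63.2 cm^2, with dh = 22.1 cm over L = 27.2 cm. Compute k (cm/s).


Compute hydraulic gradient:
i = dh / L = 22.1 / 27.2 = 0.8125
Then apply Darcy's law:
k = Q / (A * i)
k = 0.3582 / (63.2 * 0.8125)
k = 0.3582 / 51.35
k = 0.006976 cm/s


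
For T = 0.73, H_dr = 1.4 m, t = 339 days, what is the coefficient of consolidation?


Using cv = T * H_dr^2 / t
H_dr^2 = 1.4^2 = 1.96
cv = 0.73 * 1.96 / 339
cv = 0.00422 m^2/day


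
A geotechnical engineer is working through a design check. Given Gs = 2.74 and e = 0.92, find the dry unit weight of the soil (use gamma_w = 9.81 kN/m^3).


Using gamma_d = Gs * gamma_w / (1 + e)
gamma_d = 2.74 * 9.81 / (1 + 0.92)
gamma_d = 2.74 * 9.81 / 1.92
gamma_d = 14.0 kN/m^3


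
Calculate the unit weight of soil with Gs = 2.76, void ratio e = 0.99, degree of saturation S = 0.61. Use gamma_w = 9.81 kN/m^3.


Result: 16.583 kN/m^3

Derivation:
Using gamma = gamma_w * (Gs + S*e) / (1 + e)
Numerator: Gs + S*e = 2.76 + 0.61*0.99 = 3.3639
Denominator: 1 + e = 1 + 0.99 = 1.99
gamma = 9.81 * 3.3639 / 1.99
gamma = 16.583 kN/m^3


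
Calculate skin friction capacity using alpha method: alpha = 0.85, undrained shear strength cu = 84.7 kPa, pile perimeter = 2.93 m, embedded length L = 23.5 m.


Using Qs = alpha * cu * perimeter * L
Qs = 0.85 * 84.7 * 2.93 * 23.5
Qs = 4957.22 kN


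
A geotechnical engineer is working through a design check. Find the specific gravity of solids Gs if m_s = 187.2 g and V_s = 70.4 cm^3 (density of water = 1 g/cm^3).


Using Gs = m_s / (V_s * rho_w)
Since rho_w = 1 g/cm^3:
Gs = 187.2 / 70.4
Gs = 2.659


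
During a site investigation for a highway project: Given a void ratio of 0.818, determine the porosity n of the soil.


Using the relation n = e / (1 + e)
n = 0.818 / (1 + 0.818)
n = 0.818 / 1.818
n = 0.4499


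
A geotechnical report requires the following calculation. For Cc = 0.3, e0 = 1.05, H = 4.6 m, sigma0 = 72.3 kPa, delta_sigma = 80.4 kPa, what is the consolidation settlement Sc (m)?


Using Sc = Cc * H / (1 + e0) * log10((sigma0 + delta_sigma) / sigma0)
Stress ratio = (72.3 + 80.4) / 72.3 = 2.11203
log10(2.11203) = 0.324701
Cc * H / (1 + e0) = 0.3 * 4.6 / (1 + 1.05) = 0.673171
Sc = 0.673171 * 0.324701
Sc = 0.2186 m


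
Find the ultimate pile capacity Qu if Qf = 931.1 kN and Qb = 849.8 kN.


Using Qu = Qf + Qb
Qu = 931.1 + 849.8
Qu = 1780.9 kN


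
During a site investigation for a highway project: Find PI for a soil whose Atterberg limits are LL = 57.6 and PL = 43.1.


Result: 14.5

Derivation:
Using PI = LL - PL
PI = 57.6 - 43.1
PI = 14.5


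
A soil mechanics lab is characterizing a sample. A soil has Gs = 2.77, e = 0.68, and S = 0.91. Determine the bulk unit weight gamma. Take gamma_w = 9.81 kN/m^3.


Using gamma = gamma_w * (Gs + S*e) / (1 + e)
Numerator: Gs + S*e = 2.77 + 0.91*0.68 = 3.3888
Denominator: 1 + e = 1 + 0.68 = 1.68
gamma = 9.81 * 3.3888 / 1.68
gamma = 19.788 kN/m^3


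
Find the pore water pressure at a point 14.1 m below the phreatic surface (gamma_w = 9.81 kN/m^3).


Using u = gamma_w * h_w
u = 9.81 * 14.1
u = 138.32 kPa


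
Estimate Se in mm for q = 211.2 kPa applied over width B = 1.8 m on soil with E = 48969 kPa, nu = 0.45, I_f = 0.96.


Result: 5.944 mm

Derivation:
Using Se = q * B * (1 - nu^2) * I_f / E
1 - nu^2 = 1 - 0.45^2 = 0.7975
Se = 211.2 * 1.8 * 0.7975 * 0.96 / 48969
Se = 0.005944 m
Convert to mm: Se = 0.005944 * 1000 = 5.944 mm


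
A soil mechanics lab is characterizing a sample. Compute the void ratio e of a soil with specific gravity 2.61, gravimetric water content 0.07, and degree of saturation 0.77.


Result: 0.2373

Derivation:
Using the relation e = Gs * w / S
e = 2.61 * 0.07 / 0.77
e = 0.2373


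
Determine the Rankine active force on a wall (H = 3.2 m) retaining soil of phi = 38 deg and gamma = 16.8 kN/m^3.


Compute active earth pressure coefficient:
Ka = tan^2(45 - phi/2) = tan^2(26.0) = 0.237883
Compute active force:
Pa = 0.5 * Ka * gamma * H^2
Pa = 0.5 * 0.237883 * 16.8 * 3.2^2
Pa = 20.46 kN/m


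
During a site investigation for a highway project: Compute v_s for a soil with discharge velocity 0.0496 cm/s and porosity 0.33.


Result: 0.1503 cm/s

Derivation:
Using v_s = v_d / n
v_s = 0.0496 / 0.33
v_s = 0.1503 cm/s


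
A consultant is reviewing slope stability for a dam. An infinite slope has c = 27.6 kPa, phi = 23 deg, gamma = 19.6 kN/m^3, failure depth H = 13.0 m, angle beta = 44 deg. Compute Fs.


Using Fs = c / (gamma*H*sin(beta)*cos(beta)) + tan(phi)/tan(beta)
Cohesion contribution = 27.6 / (19.6*13.0*sin(44)*cos(44))
Cohesion contribution = 0.216773
Friction contribution = tan(23)/tan(44) = 0.439557
Fs = 0.216773 + 0.439557
Fs = 0.656


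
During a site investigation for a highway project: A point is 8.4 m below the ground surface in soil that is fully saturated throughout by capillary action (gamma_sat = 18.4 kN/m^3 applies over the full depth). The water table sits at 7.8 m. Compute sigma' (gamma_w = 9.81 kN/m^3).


Total stress = gamma_sat * depth
sigma = 18.4 * 8.4 = 154.56 kPa
Pore water pressure u = gamma_w * (depth - d_wt)
u = 9.81 * (8.4 - 7.8) = 5.886 kPa
Effective stress = sigma - u
sigma' = 154.56 - 5.886 = 148.67 kPa


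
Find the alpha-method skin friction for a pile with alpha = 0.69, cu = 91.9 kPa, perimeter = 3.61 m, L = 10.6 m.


Using Qs = alpha * cu * perimeter * L
Qs = 0.69 * 91.9 * 3.61 * 10.6
Qs = 2426.49 kN


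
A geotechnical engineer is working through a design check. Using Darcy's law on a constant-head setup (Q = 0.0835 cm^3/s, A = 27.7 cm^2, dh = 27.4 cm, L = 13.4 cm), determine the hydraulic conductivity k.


Compute hydraulic gradient:
i = dh / L = 27.4 / 13.4 = 2.04478
Then apply Darcy's law:
k = Q / (A * i)
k = 0.0835 / (27.7 * 2.04478)
k = 0.0835 / 56.6403
k = 0.001474 cm/s


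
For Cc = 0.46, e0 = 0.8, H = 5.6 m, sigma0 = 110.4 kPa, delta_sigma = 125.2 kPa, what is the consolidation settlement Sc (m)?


Using Sc = Cc * H / (1 + e0) * log10((sigma0 + delta_sigma) / sigma0)
Stress ratio = (110.4 + 125.2) / 110.4 = 2.13406
log10(2.13406) = 0.329206
Cc * H / (1 + e0) = 0.46 * 5.6 / (1 + 0.8) = 1.43111
Sc = 1.43111 * 0.329206
Sc = 0.4711 m


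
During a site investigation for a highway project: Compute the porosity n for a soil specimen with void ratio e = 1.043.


Using the relation n = e / (1 + e)
n = 1.043 / (1 + 1.043)
n = 1.043 / 2.043
n = 0.5105


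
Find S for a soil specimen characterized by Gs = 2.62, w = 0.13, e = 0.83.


Using S = Gs * w / e
S = 2.62 * 0.13 / 0.83
S = 0.4104


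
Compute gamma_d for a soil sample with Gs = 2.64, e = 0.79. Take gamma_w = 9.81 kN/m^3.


Result: 14.468 kN/m^3

Derivation:
Using gamma_d = Gs * gamma_w / (1 + e)
gamma_d = 2.64 * 9.81 / (1 + 0.79)
gamma_d = 2.64 * 9.81 / 1.79
gamma_d = 14.468 kN/m^3


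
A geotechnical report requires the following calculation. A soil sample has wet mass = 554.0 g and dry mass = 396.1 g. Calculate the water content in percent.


Using w = (m_wet - m_dry) / m_dry * 100
m_wet - m_dry = 554.0 - 396.1 = 157.9 g
w = 157.9 / 396.1 * 100
w = 39.86 %


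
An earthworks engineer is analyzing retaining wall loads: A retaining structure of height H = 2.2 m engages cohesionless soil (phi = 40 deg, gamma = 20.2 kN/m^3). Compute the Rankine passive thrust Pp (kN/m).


Compute passive earth pressure coefficient:
Kp = tan^2(45 + phi/2) = tan^2(65.0) = 4.59891
Compute passive force:
Pp = 0.5 * Kp * gamma * H^2
Pp = 0.5 * 4.59891 * 20.2 * 2.2^2
Pp = 224.81 kN/m


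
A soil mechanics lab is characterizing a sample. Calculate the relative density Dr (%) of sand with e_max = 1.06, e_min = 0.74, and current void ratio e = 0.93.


Result: 40.62 %

Derivation:
Using Dr = (e_max - e) / (e_max - e_min) * 100
e_max - e = 1.06 - 0.93 = 0.13
e_max - e_min = 1.06 - 0.74 = 0.32
Dr = 0.13 / 0.32 * 100
Dr = 40.62 %


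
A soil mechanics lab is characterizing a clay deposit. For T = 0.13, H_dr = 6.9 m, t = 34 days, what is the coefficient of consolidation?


Using cv = T * H_dr^2 / t
H_dr^2 = 6.9^2 = 47.61
cv = 0.13 * 47.61 / 34
cv = 0.18204 m^2/day


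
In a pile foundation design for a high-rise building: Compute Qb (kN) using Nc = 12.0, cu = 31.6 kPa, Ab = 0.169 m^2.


Using Qb = Nc * cu * Ab
Qb = 12.0 * 31.6 * 0.169
Qb = 64.08 kN


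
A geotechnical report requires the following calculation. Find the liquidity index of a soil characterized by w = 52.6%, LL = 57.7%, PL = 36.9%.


First compute the plasticity index:
PI = LL - PL = 57.7 - 36.9 = 20.8
Then compute the liquidity index:
LI = (w - PL) / PI
LI = (52.6 - 36.9) / 20.8
LI = 0.755


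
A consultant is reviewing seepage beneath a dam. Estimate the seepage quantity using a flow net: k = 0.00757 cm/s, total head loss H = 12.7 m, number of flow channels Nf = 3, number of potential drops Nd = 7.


Convert k to m/s for unit consistency with H:
k = 0.00757 cm/s = 0.00757 / 100 m/s = 7.57e-05 m/s
Using q = k * H * Nf / Nd
Nf / Nd = 3 / 7 = 0.4286
q = 7.57e-05 * 12.7 * 0.4286
q = 0.000412 m^3/s per m


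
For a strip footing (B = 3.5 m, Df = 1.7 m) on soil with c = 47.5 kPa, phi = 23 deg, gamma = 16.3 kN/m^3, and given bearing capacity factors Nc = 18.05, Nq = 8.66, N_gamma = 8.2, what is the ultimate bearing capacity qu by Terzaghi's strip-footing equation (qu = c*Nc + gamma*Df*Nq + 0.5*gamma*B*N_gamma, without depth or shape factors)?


Compute qu = c*Nc + gamma*Df*Nq + 0.5*gamma*B*N_gamma
Term 1: 47.5 * 18.05 = 857.375
Term 2: 16.3 * 1.7 * 8.66 = 239.9686
Term 3: 0.5 * 16.3 * 3.5 * 8.2 = 233.905
qu = 857.375 + 239.9686 + 233.905
qu = 1331.25 kPa


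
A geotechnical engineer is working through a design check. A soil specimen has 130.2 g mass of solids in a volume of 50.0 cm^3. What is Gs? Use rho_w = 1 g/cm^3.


Using Gs = m_s / (V_s * rho_w)
Since rho_w = 1 g/cm^3:
Gs = 130.2 / 50.0
Gs = 2.604


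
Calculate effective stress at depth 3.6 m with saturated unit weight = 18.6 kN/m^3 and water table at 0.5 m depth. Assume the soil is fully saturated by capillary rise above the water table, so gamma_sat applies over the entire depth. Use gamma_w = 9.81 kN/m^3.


Result: 36.55 kPa

Derivation:
Total stress = gamma_sat * depth
sigma = 18.6 * 3.6 = 66.96 kPa
Pore water pressure u = gamma_w * (depth - d_wt)
u = 9.81 * (3.6 - 0.5) = 30.411 kPa
Effective stress = sigma - u
sigma' = 66.96 - 30.411 = 36.55 kPa


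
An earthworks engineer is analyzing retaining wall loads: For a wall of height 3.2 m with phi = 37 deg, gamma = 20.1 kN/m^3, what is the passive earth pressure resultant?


Compute passive earth pressure coefficient:
Kp = tan^2(45 + phi/2) = tan^2(63.5) = 4.022791
Compute passive force:
Pp = 0.5 * Kp * gamma * H^2
Pp = 0.5 * 4.022791 * 20.1 * 3.2^2
Pp = 413.99 kN/m


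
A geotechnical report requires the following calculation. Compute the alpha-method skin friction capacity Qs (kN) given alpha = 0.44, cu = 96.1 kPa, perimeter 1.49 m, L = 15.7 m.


Result: 989.15 kN

Derivation:
Using Qs = alpha * cu * perimeter * L
Qs = 0.44 * 96.1 * 1.49 * 15.7
Qs = 989.15 kN


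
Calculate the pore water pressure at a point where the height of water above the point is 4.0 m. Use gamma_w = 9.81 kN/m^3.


Result: 39.24 kPa

Derivation:
Using u = gamma_w * h_w
u = 9.81 * 4.0
u = 39.24 kPa


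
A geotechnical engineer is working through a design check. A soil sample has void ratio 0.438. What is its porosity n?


Result: 0.3046

Derivation:
Using the relation n = e / (1 + e)
n = 0.438 / (1 + 0.438)
n = 0.438 / 1.438
n = 0.3046


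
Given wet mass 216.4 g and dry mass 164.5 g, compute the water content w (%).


Result: 31.55 %

Derivation:
Using w = (m_wet - m_dry) / m_dry * 100
m_wet - m_dry = 216.4 - 164.5 = 51.9 g
w = 51.9 / 164.5 * 100
w = 31.55 %


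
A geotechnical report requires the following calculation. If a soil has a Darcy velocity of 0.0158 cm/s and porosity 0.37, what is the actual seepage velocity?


Using v_s = v_d / n
v_s = 0.0158 / 0.37
v_s = 0.0427 cm/s


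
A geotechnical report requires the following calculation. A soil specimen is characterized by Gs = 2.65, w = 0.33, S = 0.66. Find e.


Using the relation e = Gs * w / S
e = 2.65 * 0.33 / 0.66
e = 1.325


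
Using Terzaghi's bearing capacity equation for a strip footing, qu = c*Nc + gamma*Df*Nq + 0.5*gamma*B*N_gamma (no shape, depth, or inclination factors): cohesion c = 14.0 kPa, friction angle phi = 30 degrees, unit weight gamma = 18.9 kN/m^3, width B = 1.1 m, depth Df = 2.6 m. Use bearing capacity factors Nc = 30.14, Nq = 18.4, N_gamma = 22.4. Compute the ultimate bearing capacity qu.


Compute qu = c*Nc + gamma*Df*Nq + 0.5*gamma*B*N_gamma
Term 1: 14.0 * 30.14 = 421.96
Term 2: 18.9 * 2.6 * 18.4 = 904.176
Term 3: 0.5 * 18.9 * 1.1 * 22.4 = 232.848
qu = 421.96 + 904.176 + 232.848
qu = 1558.98 kPa


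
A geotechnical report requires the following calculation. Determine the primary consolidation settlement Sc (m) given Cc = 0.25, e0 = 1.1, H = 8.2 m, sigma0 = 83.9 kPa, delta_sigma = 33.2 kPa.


Using Sc = Cc * H / (1 + e0) * log10((sigma0 + delta_sigma) / sigma0)
Stress ratio = (83.9 + 33.2) / 83.9 = 1.39571
log10(1.39571) = 0.144795
Cc * H / (1 + e0) = 0.25 * 8.2 / (1 + 1.1) = 0.97619
Sc = 0.97619 * 0.144795
Sc = 0.1413 m


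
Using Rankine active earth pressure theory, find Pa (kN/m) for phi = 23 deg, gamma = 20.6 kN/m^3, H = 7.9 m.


Result: 281.62 kN/m

Derivation:
Compute active earth pressure coefficient:
Ka = tan^2(45 - phi/2) = tan^2(33.5) = 0.438092
Compute active force:
Pa = 0.5 * Ka * gamma * H^2
Pa = 0.5 * 0.438092 * 20.6 * 7.9^2
Pa = 281.62 kN/m


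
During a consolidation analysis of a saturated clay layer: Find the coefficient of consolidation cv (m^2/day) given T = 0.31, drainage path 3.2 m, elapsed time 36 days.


Result: 0.08818 m^2/day

Derivation:
Using cv = T * H_dr^2 / t
H_dr^2 = 3.2^2 = 10.24
cv = 0.31 * 10.24 / 36
cv = 0.08818 m^2/day


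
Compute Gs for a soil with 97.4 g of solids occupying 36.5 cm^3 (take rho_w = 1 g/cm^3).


Result: 2.668

Derivation:
Using Gs = m_s / (V_s * rho_w)
Since rho_w = 1 g/cm^3:
Gs = 97.4 / 36.5
Gs = 2.668


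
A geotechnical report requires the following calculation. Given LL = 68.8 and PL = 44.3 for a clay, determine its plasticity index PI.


Result: 24.5

Derivation:
Using PI = LL - PL
PI = 68.8 - 44.3
PI = 24.5


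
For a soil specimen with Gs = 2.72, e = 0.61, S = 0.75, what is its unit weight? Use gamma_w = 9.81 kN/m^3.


Using gamma = gamma_w * (Gs + S*e) / (1 + e)
Numerator: Gs + S*e = 2.72 + 0.75*0.61 = 3.1775
Denominator: 1 + e = 1 + 0.61 = 1.61
gamma = 9.81 * 3.1775 / 1.61
gamma = 19.361 kN/m^3


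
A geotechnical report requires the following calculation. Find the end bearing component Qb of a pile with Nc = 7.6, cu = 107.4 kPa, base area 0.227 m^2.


Using Qb = Nc * cu * Ab
Qb = 7.6 * 107.4 * 0.227
Qb = 185.29 kN


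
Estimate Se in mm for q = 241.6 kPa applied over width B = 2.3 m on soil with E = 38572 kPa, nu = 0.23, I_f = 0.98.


Using Se = q * B * (1 - nu^2) * I_f / E
1 - nu^2 = 1 - 0.23^2 = 0.9471
Se = 241.6 * 2.3 * 0.9471 * 0.98 / 38572
Se = 0.013371 m
Convert to mm: Se = 0.013371 * 1000 = 13.371 mm


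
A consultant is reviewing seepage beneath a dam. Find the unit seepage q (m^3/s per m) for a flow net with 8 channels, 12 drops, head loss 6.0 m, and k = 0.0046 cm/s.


Convert k to m/s for unit consistency with H:
k = 0.0046 cm/s = 0.0046 / 100 m/s = 4.6e-05 m/s
Using q = k * H * Nf / Nd
Nf / Nd = 8 / 12 = 0.6667
q = 4.6e-05 * 6.0 * 0.6667
q = 0.000184 m^3/s per m


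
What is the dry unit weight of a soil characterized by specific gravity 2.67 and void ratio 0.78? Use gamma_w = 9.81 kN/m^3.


Using gamma_d = Gs * gamma_w / (1 + e)
gamma_d = 2.67 * 9.81 / (1 + 0.78)
gamma_d = 2.67 * 9.81 / 1.78
gamma_d = 14.715 kN/m^3


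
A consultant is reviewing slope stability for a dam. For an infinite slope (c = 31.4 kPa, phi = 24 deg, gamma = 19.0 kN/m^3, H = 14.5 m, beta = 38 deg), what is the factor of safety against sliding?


Using Fs = c / (gamma*H*sin(beta)*cos(beta)) + tan(phi)/tan(beta)
Cohesion contribution = 31.4 / (19.0*14.5*sin(38)*cos(38))
Cohesion contribution = 0.234928
Friction contribution = tan(24)/tan(38) = 0.569867
Fs = 0.234928 + 0.569867
Fs = 0.805


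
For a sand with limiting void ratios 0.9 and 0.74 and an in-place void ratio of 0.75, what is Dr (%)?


Using Dr = (e_max - e) / (e_max - e_min) * 100
e_max - e = 0.9 - 0.75 = 0.15
e_max - e_min = 0.9 - 0.74 = 0.16
Dr = 0.15 / 0.16 * 100
Dr = 93.75 %


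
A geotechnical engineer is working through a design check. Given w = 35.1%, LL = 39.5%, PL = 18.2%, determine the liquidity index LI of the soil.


First compute the plasticity index:
PI = LL - PL = 39.5 - 18.2 = 21.3
Then compute the liquidity index:
LI = (w - PL) / PI
LI = (35.1 - 18.2) / 21.3
LI = 0.793


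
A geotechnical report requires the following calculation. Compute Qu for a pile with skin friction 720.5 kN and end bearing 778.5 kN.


Using Qu = Qf + Qb
Qu = 720.5 + 778.5
Qu = 1499.0 kN


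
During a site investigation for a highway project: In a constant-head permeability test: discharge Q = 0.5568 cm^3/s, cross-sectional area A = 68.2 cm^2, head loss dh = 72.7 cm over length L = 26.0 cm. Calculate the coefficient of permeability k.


Compute hydraulic gradient:
i = dh / L = 72.7 / 26.0 = 2.79615
Then apply Darcy's law:
k = Q / (A * i)
k = 0.5568 / (68.2 * 2.79615)
k = 0.5568 / 190.698
k = 0.00292 cm/s


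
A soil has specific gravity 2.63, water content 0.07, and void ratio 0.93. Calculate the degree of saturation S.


Result: 0.198

Derivation:
Using S = Gs * w / e
S = 2.63 * 0.07 / 0.93
S = 0.198


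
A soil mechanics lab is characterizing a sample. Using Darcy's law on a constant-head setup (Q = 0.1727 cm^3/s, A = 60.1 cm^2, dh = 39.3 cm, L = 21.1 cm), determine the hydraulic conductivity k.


Compute hydraulic gradient:
i = dh / L = 39.3 / 21.1 = 1.86256
Then apply Darcy's law:
k = Q / (A * i)
k = 0.1727 / (60.1 * 1.86256)
k = 0.1727 / 111.94
k = 0.001543 cm/s


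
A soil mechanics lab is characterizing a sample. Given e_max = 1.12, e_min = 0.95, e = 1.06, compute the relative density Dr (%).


Result: 35.29 %

Derivation:
Using Dr = (e_max - e) / (e_max - e_min) * 100
e_max - e = 1.12 - 1.06 = 0.06
e_max - e_min = 1.12 - 0.95 = 0.17
Dr = 0.06 / 0.17 * 100
Dr = 35.29 %


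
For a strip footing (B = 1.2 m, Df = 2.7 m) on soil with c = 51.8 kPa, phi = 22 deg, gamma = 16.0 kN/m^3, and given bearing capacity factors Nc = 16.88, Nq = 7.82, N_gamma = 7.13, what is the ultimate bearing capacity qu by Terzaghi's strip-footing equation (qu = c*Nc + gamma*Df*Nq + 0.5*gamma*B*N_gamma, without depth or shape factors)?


Compute qu = c*Nc + gamma*Df*Nq + 0.5*gamma*B*N_gamma
Term 1: 51.8 * 16.88 = 874.384
Term 2: 16.0 * 2.7 * 7.82 = 337.824
Term 3: 0.5 * 16.0 * 1.2 * 7.13 = 68.448
qu = 874.384 + 337.824 + 68.448
qu = 1280.66 kPa


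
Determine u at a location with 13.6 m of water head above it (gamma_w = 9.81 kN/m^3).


Using u = gamma_w * h_w
u = 9.81 * 13.6
u = 133.42 kPa


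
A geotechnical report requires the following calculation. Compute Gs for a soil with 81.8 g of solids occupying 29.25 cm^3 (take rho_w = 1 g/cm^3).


Using Gs = m_s / (V_s * rho_w)
Since rho_w = 1 g/cm^3:
Gs = 81.8 / 29.25
Gs = 2.797


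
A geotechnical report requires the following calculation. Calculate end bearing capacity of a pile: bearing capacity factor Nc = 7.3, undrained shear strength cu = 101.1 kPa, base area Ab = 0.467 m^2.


Result: 344.66 kN

Derivation:
Using Qb = Nc * cu * Ab
Qb = 7.3 * 101.1 * 0.467
Qb = 344.66 kN


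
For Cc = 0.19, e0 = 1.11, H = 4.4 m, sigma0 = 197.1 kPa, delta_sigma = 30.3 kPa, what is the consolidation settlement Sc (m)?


Using Sc = Cc * H / (1 + e0) * log10((sigma0 + delta_sigma) / sigma0)
Stress ratio = (197.1 + 30.3) / 197.1 = 1.15373
log10(1.15373) = 0.0621038
Cc * H / (1 + e0) = 0.19 * 4.4 / (1 + 1.11) = 0.396209
Sc = 0.396209 * 0.0621038
Sc = 0.0246 m


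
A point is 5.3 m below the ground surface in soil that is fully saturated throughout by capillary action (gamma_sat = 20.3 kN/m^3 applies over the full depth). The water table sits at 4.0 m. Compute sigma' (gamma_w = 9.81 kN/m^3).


Total stress = gamma_sat * depth
sigma = 20.3 * 5.3 = 107.59 kPa
Pore water pressure u = gamma_w * (depth - d_wt)
u = 9.81 * (5.3 - 4.0) = 12.753 kPa
Effective stress = sigma - u
sigma' = 107.59 - 12.753 = 94.84 kPa


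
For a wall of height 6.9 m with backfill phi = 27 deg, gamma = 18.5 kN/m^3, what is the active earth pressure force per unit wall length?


Result: 165.38 kN/m

Derivation:
Compute active earth pressure coefficient:
Ka = tan^2(45 - phi/2) = tan^2(31.5) = 0.375525
Compute active force:
Pa = 0.5 * Ka * gamma * H^2
Pa = 0.5 * 0.375525 * 18.5 * 6.9^2
Pa = 165.38 kN/m


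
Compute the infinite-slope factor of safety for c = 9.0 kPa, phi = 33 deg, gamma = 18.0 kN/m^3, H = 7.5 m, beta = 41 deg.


Using Fs = c / (gamma*H*sin(beta)*cos(beta)) + tan(phi)/tan(beta)
Cohesion contribution = 9.0 / (18.0*7.5*sin(41)*cos(41))
Cohesion contribution = 0.134644
Friction contribution = tan(33)/tan(41) = 0.747058
Fs = 0.134644 + 0.747058
Fs = 0.882


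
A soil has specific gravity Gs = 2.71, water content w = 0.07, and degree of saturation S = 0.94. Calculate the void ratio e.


Using the relation e = Gs * w / S
e = 2.71 * 0.07 / 0.94
e = 0.2018


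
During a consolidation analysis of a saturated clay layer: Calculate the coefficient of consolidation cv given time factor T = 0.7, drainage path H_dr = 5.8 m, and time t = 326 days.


Using cv = T * H_dr^2 / t
H_dr^2 = 5.8^2 = 33.64
cv = 0.7 * 33.64 / 326
cv = 0.07223 m^2/day


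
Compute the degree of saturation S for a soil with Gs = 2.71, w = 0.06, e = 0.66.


Using S = Gs * w / e
S = 2.71 * 0.06 / 0.66
S = 0.2464


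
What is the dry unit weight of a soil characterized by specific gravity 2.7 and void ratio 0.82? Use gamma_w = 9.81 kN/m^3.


Using gamma_d = Gs * gamma_w / (1 + e)
gamma_d = 2.7 * 9.81 / (1 + 0.82)
gamma_d = 2.7 * 9.81 / 1.82
gamma_d = 14.553 kN/m^3


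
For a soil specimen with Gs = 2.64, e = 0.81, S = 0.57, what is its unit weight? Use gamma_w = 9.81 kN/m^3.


Result: 16.811 kN/m^3

Derivation:
Using gamma = gamma_w * (Gs + S*e) / (1 + e)
Numerator: Gs + S*e = 2.64 + 0.57*0.81 = 3.1017
Denominator: 1 + e = 1 + 0.81 = 1.81
gamma = 9.81 * 3.1017 / 1.81
gamma = 16.811 kN/m^3


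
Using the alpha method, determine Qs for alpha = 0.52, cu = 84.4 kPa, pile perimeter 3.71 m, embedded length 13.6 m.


Using Qs = alpha * cu * perimeter * L
Qs = 0.52 * 84.4 * 3.71 * 13.6
Qs = 2214.41 kN


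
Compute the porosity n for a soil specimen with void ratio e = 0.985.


Result: 0.4962

Derivation:
Using the relation n = e / (1 + e)
n = 0.985 / (1 + 0.985)
n = 0.985 / 1.985
n = 0.4962


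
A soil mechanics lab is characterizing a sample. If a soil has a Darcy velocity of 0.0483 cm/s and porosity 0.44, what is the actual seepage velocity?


Using v_s = v_d / n
v_s = 0.0483 / 0.44
v_s = 0.10977 cm/s


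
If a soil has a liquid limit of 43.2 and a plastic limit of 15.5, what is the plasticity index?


Using PI = LL - PL
PI = 43.2 - 15.5
PI = 27.7


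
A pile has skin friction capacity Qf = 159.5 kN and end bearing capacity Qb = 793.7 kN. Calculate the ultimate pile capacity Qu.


Using Qu = Qf + Qb
Qu = 159.5 + 793.7
Qu = 953.2 kN


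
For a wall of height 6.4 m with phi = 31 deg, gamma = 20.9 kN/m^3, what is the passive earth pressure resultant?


Result: 1337.19 kN/m

Derivation:
Compute passive earth pressure coefficient:
Kp = tan^2(45 + phi/2) = tan^2(60.5) = 3.124035
Compute passive force:
Pp = 0.5 * Kp * gamma * H^2
Pp = 0.5 * 3.124035 * 20.9 * 6.4^2
Pp = 1337.19 kN/m


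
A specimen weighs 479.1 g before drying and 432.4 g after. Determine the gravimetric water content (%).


Result: 10.8 %

Derivation:
Using w = (m_wet - m_dry) / m_dry * 100
m_wet - m_dry = 479.1 - 432.4 = 46.7 g
w = 46.7 / 432.4 * 100
w = 10.8 %


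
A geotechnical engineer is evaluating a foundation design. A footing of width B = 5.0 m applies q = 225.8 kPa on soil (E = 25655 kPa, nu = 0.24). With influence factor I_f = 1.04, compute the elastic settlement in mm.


Using Se = q * B * (1 - nu^2) * I_f / E
1 - nu^2 = 1 - 0.24^2 = 0.9424
Se = 225.8 * 5.0 * 0.9424 * 1.04 / 25655
Se = 0.043131 m
Convert to mm: Se = 0.043131 * 1000 = 43.131 mm


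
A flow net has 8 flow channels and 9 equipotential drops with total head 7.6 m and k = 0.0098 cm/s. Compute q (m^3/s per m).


Convert k to m/s for unit consistency with H:
k = 0.0098 cm/s = 0.0098 / 100 m/s = 9.8e-05 m/s
Using q = k * H * Nf / Nd
Nf / Nd = 8 / 9 = 0.8889
q = 9.8e-05 * 7.6 * 0.8889
q = 0.000662 m^3/s per m


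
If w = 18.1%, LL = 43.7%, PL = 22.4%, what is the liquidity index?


First compute the plasticity index:
PI = LL - PL = 43.7 - 22.4 = 21.3
Then compute the liquidity index:
LI = (w - PL) / PI
LI = (18.1 - 22.4) / 21.3
LI = -0.202


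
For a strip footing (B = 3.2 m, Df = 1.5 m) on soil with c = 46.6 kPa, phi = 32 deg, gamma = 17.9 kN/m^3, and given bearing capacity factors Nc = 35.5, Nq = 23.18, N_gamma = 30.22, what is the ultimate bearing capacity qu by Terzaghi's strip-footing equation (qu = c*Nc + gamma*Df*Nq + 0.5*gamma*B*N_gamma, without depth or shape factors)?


Compute qu = c*Nc + gamma*Df*Nq + 0.5*gamma*B*N_gamma
Term 1: 46.6 * 35.5 = 1654.3
Term 2: 17.9 * 1.5 * 23.18 = 622.383
Term 3: 0.5 * 17.9 * 3.2 * 30.22 = 865.5008
qu = 1654.3 + 622.383 + 865.5008
qu = 3142.18 kPa


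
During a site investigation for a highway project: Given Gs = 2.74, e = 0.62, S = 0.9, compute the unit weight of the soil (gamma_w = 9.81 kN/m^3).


Using gamma = gamma_w * (Gs + S*e) / (1 + e)
Numerator: Gs + S*e = 2.74 + 0.9*0.62 = 3.298
Denominator: 1 + e = 1 + 0.62 = 1.62
gamma = 9.81 * 3.298 / 1.62
gamma = 19.971 kN/m^3


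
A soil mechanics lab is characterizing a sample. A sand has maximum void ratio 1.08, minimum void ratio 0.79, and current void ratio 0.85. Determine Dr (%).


Using Dr = (e_max - e) / (e_max - e_min) * 100
e_max - e = 1.08 - 0.85 = 0.23
e_max - e_min = 1.08 - 0.79 = 0.29
Dr = 0.23 / 0.29 * 100
Dr = 79.31 %


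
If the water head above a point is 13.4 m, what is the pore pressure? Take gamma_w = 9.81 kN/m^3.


Using u = gamma_w * h_w
u = 9.81 * 13.4
u = 131.45 kPa


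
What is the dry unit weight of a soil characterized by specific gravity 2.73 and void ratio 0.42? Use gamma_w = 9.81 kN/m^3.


Result: 18.86 kN/m^3

Derivation:
Using gamma_d = Gs * gamma_w / (1 + e)
gamma_d = 2.73 * 9.81 / (1 + 0.42)
gamma_d = 2.73 * 9.81 / 1.42
gamma_d = 18.86 kN/m^3


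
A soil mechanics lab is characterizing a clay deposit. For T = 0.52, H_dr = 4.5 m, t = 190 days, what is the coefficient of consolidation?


Result: 0.05542 m^2/day

Derivation:
Using cv = T * H_dr^2 / t
H_dr^2 = 4.5^2 = 20.25
cv = 0.52 * 20.25 / 190
cv = 0.05542 m^2/day


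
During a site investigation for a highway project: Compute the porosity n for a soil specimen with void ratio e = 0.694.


Using the relation n = e / (1 + e)
n = 0.694 / (1 + 0.694)
n = 0.694 / 1.694
n = 0.4097


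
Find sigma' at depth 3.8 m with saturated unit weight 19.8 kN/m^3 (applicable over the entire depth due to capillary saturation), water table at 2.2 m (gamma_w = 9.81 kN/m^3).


Total stress = gamma_sat * depth
sigma = 19.8 * 3.8 = 75.24 kPa
Pore water pressure u = gamma_w * (depth - d_wt)
u = 9.81 * (3.8 - 2.2) = 15.696 kPa
Effective stress = sigma - u
sigma' = 75.24 - 15.696 = 59.54 kPa


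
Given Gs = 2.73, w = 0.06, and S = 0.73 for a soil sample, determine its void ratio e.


Using the relation e = Gs * w / S
e = 2.73 * 0.06 / 0.73
e = 0.2244


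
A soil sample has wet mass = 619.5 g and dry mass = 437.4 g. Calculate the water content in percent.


Result: 41.63 %

Derivation:
Using w = (m_wet - m_dry) / m_dry * 100
m_wet - m_dry = 619.5 - 437.4 = 182.1 g
w = 182.1 / 437.4 * 100
w = 41.63 %


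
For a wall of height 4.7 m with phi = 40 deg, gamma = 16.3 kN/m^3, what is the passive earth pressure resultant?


Compute passive earth pressure coefficient:
Kp = tan^2(45 + phi/2) = tan^2(65.0) = 4.59891
Compute passive force:
Pp = 0.5 * Kp * gamma * H^2
Pp = 0.5 * 4.59891 * 16.3 * 4.7^2
Pp = 827.96 kN/m


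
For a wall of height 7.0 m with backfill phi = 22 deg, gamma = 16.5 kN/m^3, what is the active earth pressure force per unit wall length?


Compute active earth pressure coefficient:
Ka = tan^2(45 - phi/2) = tan^2(34.0) = 0.454962
Compute active force:
Pa = 0.5 * Ka * gamma * H^2
Pa = 0.5 * 0.454962 * 16.5 * 7.0^2
Pa = 183.92 kN/m


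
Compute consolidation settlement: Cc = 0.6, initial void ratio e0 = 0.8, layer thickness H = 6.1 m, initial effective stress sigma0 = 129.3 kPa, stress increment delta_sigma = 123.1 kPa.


Using Sc = Cc * H / (1 + e0) * log10((sigma0 + delta_sigma) / sigma0)
Stress ratio = (129.3 + 123.1) / 129.3 = 1.95205
log10(1.95205) = 0.290491
Cc * H / (1 + e0) = 0.6 * 6.1 / (1 + 0.8) = 2.03333
Sc = 2.03333 * 0.290491
Sc = 0.5907 m


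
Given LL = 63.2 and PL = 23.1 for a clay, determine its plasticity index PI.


Using PI = LL - PL
PI = 63.2 - 23.1
PI = 40.1


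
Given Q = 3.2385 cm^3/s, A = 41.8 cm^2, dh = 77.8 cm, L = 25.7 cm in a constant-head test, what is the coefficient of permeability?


Compute hydraulic gradient:
i = dh / L = 77.8 / 25.7 = 3.02724
Then apply Darcy's law:
k = Q / (A * i)
k = 3.2385 / (41.8 * 3.02724)
k = 3.2385 / 126.539
k = 0.025593 cm/s


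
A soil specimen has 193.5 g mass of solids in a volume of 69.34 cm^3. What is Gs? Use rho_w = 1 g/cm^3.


Using Gs = m_s / (V_s * rho_w)
Since rho_w = 1 g/cm^3:
Gs = 193.5 / 69.34
Gs = 2.791


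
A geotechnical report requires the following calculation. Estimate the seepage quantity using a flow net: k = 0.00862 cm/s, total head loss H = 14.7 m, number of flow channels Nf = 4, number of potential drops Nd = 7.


Result: 0.0007241 m^3/s per m

Derivation:
Convert k to m/s for unit consistency with H:
k = 0.00862 cm/s = 0.00862 / 100 m/s = 8.62e-05 m/s
Using q = k * H * Nf / Nd
Nf / Nd = 4 / 7 = 0.5714
q = 8.62e-05 * 14.7 * 0.5714
q = 0.0007241 m^3/s per m


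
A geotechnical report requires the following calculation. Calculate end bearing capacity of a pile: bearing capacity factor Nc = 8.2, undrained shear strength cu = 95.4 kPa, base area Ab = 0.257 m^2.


Result: 201.05 kN

Derivation:
Using Qb = Nc * cu * Ab
Qb = 8.2 * 95.4 * 0.257
Qb = 201.05 kN


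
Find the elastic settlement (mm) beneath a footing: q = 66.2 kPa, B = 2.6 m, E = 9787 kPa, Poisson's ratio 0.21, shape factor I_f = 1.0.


Using Se = q * B * (1 - nu^2) * I_f / E
1 - nu^2 = 1 - 0.21^2 = 0.9559
Se = 66.2 * 2.6 * 0.9559 * 1.0 / 9787
Se = 0.016811 m
Convert to mm: Se = 0.016811 * 1000 = 16.811 mm


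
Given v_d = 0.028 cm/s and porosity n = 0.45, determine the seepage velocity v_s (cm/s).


Using v_s = v_d / n
v_s = 0.028 / 0.45
v_s = 0.06222 cm/s


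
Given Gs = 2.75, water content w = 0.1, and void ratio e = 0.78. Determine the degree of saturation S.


Using S = Gs * w / e
S = 2.75 * 0.1 / 0.78
S = 0.3526


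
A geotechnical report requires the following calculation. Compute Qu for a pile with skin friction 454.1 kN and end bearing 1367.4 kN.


Using Qu = Qf + Qb
Qu = 454.1 + 1367.4
Qu = 1821.5 kN


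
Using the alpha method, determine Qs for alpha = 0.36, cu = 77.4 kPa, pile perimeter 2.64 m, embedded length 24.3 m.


Using Qs = alpha * cu * perimeter * L
Qs = 0.36 * 77.4 * 2.64 * 24.3
Qs = 1787.53 kN


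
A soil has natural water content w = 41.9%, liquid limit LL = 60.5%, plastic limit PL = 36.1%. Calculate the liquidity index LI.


First compute the plasticity index:
PI = LL - PL = 60.5 - 36.1 = 24.4
Then compute the liquidity index:
LI = (w - PL) / PI
LI = (41.9 - 36.1) / 24.4
LI = 0.238
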